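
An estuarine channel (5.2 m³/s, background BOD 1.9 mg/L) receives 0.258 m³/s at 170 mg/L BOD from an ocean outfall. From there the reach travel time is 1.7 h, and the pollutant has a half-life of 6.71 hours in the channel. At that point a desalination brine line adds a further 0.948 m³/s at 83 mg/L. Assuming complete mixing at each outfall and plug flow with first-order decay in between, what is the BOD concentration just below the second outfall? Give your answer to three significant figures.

19.3 mg/L

Mixed concentration C = ΣQC/ΣQ = (5.200·1.900 + 0.2580·170.0) / 5.458 = 53.74/5.458 = 9.846 mg/L; combined flow 5.458 m³/s.
Half-life 6.71 h → k = ln 2 / 6.71 = 0.1033 h⁻¹ = 2.479 d⁻¹.
Decay over the reach: 9.846·exp(−kt) = 9.846·0.8389 = 8.260 mg/L.
At the second outfall, C = (5.458·8.260 + 0.9480·83.00) / (5.458 + 0.9480) = 19.32 mg/L.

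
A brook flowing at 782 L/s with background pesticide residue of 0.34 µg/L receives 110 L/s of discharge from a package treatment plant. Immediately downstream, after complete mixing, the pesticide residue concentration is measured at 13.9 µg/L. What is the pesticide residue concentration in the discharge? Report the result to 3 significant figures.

110 µg/L

Mass balance: 782.0·0.3400 + 110.0·Cₑ = 892.0·13.90
→ Cₑ = (892.0·13.90 − 782.0·0.3400) / 110.0 = 110.3 µg/L.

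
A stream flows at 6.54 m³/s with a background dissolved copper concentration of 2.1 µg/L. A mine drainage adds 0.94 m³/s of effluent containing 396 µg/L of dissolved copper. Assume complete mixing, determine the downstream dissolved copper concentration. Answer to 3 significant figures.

51.6 µg/L

Flow-weighted average: C = (6.540·2.100 + 0.9400·396.0) / 7.480 = 386.0/7.480 = 51.60 µg/L.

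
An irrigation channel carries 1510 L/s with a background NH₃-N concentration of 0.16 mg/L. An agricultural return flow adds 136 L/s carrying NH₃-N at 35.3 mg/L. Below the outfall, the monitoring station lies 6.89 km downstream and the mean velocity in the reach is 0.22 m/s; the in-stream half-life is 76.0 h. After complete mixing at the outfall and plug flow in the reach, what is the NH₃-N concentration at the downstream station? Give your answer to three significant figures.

2.83 mg/L

Flow-weighted average: C = (1510·0.1600 + 136.0·35.30) / 1646 = 5042/1646 = 3.063 mg/L.
Travel time t = 6.89·1000 / 0.22 = 31320 s = 8.699 h.
Half-life 76.0 h → k = ln 2 / 76.0 = 0.009120 h⁻¹ = 0.2189 d⁻¹.
After decay, C = 3.063 × e^(−kt) = 3.063 × 0.9237 = 2.830 mg/L.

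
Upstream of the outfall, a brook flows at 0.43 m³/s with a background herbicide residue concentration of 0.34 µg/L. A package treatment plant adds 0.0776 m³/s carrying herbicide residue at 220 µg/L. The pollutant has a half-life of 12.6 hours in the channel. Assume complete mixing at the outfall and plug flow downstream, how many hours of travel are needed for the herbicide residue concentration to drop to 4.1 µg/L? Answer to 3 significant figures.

38.4 h

Conservation of mass: C = (0.4300·0.3400 + 0.07760·220.0) / 0.5076 = 17.22/0.5076 = 33.92 µg/L.
Half-life 12.6 h → k = ln 2 / 12.6 = 0.05501 h⁻¹ = 1.320 d⁻¹.
33.92·exp(−k·t) = 4.1 → t = ln(33.92/4.1)/k = 138300 s = 38.41 h.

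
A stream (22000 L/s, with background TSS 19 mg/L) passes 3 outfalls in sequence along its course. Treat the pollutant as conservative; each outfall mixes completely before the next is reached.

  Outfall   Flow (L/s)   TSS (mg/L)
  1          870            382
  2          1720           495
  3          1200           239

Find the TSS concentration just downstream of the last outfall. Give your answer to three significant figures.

73.2 mg/L

After outfall 1: Q = 22000 + 870.0 = 22870 L/s; C = (22000·19.00 + 870.0·382.0)/22870 = 32.81 mg/L.
After outfall 2: Q = 22870 + 1720 = 24590 L/s; C = (22870·32.81 + 1720·495.0)/24590 = 65.14 mg/L.
After outfall 3: Q = 24590 + 1200 = 25790 L/s; C = (24590·65.14 + 1200·239.0)/25790 = 73.23 mg/L.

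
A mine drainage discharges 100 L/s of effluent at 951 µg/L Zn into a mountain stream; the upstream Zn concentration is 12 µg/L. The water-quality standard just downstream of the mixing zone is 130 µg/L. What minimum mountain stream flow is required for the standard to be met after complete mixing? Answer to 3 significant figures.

696 L/s

Set C_mix = 130: (Q·12.00 + 100.0·951.0) / (Q + 100.0) = 130
→ Q = 100.0·(951.0 − 130)/(130 − 12.00) = 695.8 L/s.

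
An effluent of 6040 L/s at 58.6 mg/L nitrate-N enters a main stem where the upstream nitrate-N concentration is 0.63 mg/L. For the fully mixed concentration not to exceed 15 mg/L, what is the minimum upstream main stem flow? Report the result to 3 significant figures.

18300 L/s

Set C_mix = 15: (Q·0.6300 + 6040·58.60) / (Q + 6040) = 15
→ Q = 6040·(58.60 − 15)/(15 − 0.6300) = 18330 L/s.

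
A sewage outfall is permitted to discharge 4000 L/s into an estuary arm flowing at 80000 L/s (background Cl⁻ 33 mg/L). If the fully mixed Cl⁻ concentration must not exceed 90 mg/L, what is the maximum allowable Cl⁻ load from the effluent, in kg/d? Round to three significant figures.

425000 kg/d

Mass balance at the limit: 80000·33.00 + 4000·Cₑ = 84000·90 → Cₑ = 1230 mg/L.
4000 L/s = 4.000 m³/s. Load = 4.000 m³/s × 1230 g/m³ × 86 400 s/d = 425100 kg/d.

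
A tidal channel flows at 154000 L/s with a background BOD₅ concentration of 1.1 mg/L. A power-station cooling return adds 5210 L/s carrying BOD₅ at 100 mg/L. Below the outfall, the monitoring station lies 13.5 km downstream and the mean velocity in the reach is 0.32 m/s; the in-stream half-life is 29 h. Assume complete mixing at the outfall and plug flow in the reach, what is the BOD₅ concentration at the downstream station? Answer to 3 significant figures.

After mixing, C = (154000·1.100 + 5210·100.0) / 159200 = 690400/159200 = 4.336 mg/L.
Travel time t = 13.5·1000 / 0.32 = 42190 s = 11.72 h.
Half-life 29 h → k = ln 2 / 29 = 0.02390 h⁻¹ = 0.5736 d⁻¹.
First-order decay: C = 4.336·exp(−k·t) = 4.336·0.7557 = 3.277 mg/L.

3.28 mg/L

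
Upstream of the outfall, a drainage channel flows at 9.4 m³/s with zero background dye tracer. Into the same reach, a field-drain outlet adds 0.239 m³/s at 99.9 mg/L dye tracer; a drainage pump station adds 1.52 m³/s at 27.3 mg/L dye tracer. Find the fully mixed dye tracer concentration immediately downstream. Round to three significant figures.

5.86 mg/L

Mixed concentration C = ΣQC/ΣQ = (9.400·0 + 0.2390·99.90 + 1.520·27.30) / 11.16 = 65.37/11.16 = 5.858 mg/L.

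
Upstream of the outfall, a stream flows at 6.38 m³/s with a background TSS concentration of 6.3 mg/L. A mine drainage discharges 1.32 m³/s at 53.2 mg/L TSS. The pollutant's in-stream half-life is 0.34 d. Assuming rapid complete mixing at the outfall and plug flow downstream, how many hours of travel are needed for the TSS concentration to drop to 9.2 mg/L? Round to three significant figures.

5.23 h

After mixing, C = (6.380·6.300 + 1.320·53.20) / 7.700 = 110.4/7.700 = 14.34 mg/L.
Half-life 0.34 d → k = ln 2 / 0.34 = 2.039 d⁻¹.
14.34·exp(−k·t) = 9.2 → t = ln(14.34/9.2)/k = 18810 s = 5.225 h.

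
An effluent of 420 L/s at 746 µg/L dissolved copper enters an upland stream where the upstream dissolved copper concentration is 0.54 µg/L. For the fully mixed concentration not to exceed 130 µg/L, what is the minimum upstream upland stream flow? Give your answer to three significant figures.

2000 L/s

Set C_mix = 130: (Q·0.5400 + 420.0·746.0) / (Q + 420.0) = 130
→ Q = 420.0·(746.0 − 130)/(130 − 0.5400) = 1998 L/s.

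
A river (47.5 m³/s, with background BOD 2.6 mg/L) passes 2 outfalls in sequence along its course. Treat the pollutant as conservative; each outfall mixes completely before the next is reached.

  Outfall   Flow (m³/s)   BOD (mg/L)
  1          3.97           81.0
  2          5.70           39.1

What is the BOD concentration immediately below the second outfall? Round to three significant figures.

11.7 mg/L

Outfall 1: combined Q = 51.47 m³/s; C = (47.50·2.600 + 3.970·81.00)/51.47 = 8.647 mg/L.
Outfall 2: combined Q = 57.17 m³/s; C = (51.47·8.647 + 5.700·39.10)/57.17 = 11.68 mg/L.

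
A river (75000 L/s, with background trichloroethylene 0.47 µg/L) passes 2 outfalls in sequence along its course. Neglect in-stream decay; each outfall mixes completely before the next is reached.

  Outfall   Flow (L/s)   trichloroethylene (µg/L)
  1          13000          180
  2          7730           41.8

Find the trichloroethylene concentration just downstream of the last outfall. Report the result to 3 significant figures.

After outfall 1: Q = 75000 + 13000 = 88000 L/s; C = (75000·0.4700 + 13000·180.0)/88000 = 26.99 µg/L.
After outfall 2: Q = 88000 + 7730 = 95730 L/s; C = (88000·26.99 + 7730·41.80)/95730 = 28.19 µg/L.

28.2 µg/L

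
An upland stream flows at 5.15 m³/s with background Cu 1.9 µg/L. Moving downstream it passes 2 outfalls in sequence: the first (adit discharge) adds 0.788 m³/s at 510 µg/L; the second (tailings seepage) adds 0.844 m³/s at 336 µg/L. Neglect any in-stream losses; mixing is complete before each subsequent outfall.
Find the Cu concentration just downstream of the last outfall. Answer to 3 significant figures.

Below outfall 1: Q → 5.938 m³/s, C = (5.150·1.900 + 0.7880·510.0)/5.938 = 69.33 µg/L.
Below outfall 2: Q → 6.782 m³/s, C = (5.938·69.33 + 0.8440·336.0)/6.782 = 102.5 µg/L.

103 µg/L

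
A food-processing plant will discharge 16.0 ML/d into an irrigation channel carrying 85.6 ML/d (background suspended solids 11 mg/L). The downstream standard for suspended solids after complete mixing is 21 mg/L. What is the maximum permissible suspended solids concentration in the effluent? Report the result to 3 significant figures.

74.5 mg/L

At the limit, (Qr·Cr + Qe·Cₑ)/(Qr + Qe) = 21:
Cₑ = (101.6·21 − 85.60·11.00) / 16.00 = 74.50 mg/L.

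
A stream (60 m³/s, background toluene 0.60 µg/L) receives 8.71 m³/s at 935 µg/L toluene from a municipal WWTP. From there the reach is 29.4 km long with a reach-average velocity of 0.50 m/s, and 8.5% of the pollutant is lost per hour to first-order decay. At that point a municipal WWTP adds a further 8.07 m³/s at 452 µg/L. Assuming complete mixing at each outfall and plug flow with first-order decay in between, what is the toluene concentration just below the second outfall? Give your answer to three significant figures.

Conservation of mass: C = (60.00·0.6000 + 8.710·935.0) / 68.71 = 8180/68.71 = 119.0 µg/L; combined flow 68.71 m³/s.
Travel time t = 29.4·1000 / 0.50 = 58800 s = 16.33 h.
8.5%/h lost → k = −ln(1 − 0.085) = 0.08883 h⁻¹.
Decay over the reach: 119.0·exp(−kt) = 119.0·0.2344 = 27.90 µg/L.
Second outfall: C = (68.71·27.90 + 8.070·452.0)/76.78 = 72.48 µg/L.

72.5 µg/L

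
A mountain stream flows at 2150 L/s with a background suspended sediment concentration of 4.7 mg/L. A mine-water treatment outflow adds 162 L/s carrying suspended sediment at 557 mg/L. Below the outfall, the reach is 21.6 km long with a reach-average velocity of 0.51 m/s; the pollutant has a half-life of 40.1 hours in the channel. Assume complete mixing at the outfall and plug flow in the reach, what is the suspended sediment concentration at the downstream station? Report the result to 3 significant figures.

Mixed concentration C = ΣQC/ΣQ = (2150·4.700 + 162.0·557.0) / 2312 = 100300/2312 = 43.40 mg/L.
Travel time t = 21.6·1000 / 0.51 = 42350 s = 11.76 h.
Half-life 40.1 h → k = ln 2 / 40.1 = 0.01729 h⁻¹ = 0.4149 d⁻¹.
Applying C = C₀e^(−kt): 43.40 × 0.8160 = 35.41 mg/L.

35.4 mg/L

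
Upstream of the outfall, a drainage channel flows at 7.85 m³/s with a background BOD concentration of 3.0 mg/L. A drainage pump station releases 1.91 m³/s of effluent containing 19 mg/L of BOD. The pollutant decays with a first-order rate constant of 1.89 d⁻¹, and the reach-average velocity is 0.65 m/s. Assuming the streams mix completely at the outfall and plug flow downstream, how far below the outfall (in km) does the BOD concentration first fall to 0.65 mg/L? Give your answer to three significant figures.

After mixing, C = (7.850·3.000 + 1.910·19.00) / 9.760 = 59.84/9.760 = 6.131 mg/L.
Set 6.131·exp(−k·t) = 0.65 → t = ln(6.131/0.65)/k = 102600 s = 28.50 h.
Distance = v·t = 0.65·102600 = 66680 m = 66.68 km.

66.7 km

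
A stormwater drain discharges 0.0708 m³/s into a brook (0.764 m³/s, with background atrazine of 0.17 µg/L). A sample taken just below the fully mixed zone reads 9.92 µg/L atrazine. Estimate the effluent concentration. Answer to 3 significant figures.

115 µg/L

Mass balance: 0.7640·0.1700 + 0.07080·Cₑ = 0.8348·9.920
→ Cₑ = (0.8348·9.920 − 0.7640·0.1700) / 0.07080 = 115.1 µg/L.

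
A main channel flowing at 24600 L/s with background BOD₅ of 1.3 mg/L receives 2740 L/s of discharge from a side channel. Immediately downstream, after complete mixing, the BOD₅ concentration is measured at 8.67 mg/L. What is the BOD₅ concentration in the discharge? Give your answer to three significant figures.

Mass balance: 24600·1.300 + 2740·Cₑ = 27340·8.670
→ Cₑ = (27340·8.670 − 24600·1.300) / 2740 = 74.84 mg/L.

74.8 mg/L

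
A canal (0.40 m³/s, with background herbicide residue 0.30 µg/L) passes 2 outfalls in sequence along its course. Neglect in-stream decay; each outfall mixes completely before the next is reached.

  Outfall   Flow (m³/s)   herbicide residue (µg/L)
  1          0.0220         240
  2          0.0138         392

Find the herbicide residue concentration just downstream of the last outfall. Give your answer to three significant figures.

After outfall 1: Q = 0.4000 + 0.02200 = 0.4220 m³/s; C = (0.4000·0.3000 + 0.02200·240.0)/0.4220 = 12.80 µg/L.
After outfall 2: Q = 0.4220 + 0.01380 = 0.4358 m³/s; C = (0.4220·12.80 + 0.01380·392.0)/0.4358 = 24.80 µg/L.

24.8 µg/L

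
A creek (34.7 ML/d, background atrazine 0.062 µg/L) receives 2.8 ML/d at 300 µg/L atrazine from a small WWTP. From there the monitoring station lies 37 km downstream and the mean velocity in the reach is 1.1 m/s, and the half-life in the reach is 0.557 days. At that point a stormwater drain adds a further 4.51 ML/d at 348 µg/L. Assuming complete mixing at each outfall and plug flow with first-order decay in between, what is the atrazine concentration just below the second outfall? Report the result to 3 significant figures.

Mixed concentration C = ΣQC/ΣQ = (34.70·0.06200 + 2.800·300.0) / 37.50 = 842.2/37.50 = 22.46 µg/L; combined flow 37.50 ML/d.
Travel time t = 37·1000 / 1.1 = 33640 s = 9.343 h.
Half-life 0.557 d → k = ln 2 / 0.557 = 1.244 d⁻¹.
Applying C = C₀e^(−kt): 22.46 × 0.6160 = 13.83 µg/L.
At the second outfall, C = (37.50·13.83 + 4.510·348.0) / (37.50 + 4.510) = 49.71 µg/L.

49.7 µg/L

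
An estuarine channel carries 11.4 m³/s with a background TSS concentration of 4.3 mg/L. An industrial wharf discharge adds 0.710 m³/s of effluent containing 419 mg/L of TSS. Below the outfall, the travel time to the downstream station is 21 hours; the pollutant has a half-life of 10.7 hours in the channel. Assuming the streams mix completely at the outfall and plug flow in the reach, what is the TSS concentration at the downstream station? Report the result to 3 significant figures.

After mixing, C = (11.40·4.300 + 0.7100·419.0) / 12.11 = 346.5/12.11 = 28.61 mg/L.
Half-life 10.7 h → k = ln 2 / 10.7 = 0.06478 h⁻¹ = 1.555 d⁻¹.
First-order decay: C = 28.61·exp(−k·t) = 28.61·0.2566 = 7.341 mg/L.

7.34 mg/L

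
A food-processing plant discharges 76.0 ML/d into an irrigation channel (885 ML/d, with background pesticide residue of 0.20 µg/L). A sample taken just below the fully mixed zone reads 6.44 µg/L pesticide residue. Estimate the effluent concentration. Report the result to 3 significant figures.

79.1 µg/L

Mass balance: 885.0·0.2000 + 76.00·Cₑ = 961.0·6.440
→ Cₑ = (961.0·6.440 − 885.0·0.2000) / 76.00 = 79.10 µg/L.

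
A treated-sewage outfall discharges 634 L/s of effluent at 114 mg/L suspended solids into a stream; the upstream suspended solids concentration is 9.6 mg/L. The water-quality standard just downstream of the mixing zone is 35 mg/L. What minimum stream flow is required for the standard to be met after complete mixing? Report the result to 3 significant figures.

Set C_mix = 35: (Q·9.600 + 634.0·114.0) / (Q + 634.0) = 35
→ Q = 634.0·(114.0 − 35)/(35 − 9.600) = 1972 L/s.

1970 L/s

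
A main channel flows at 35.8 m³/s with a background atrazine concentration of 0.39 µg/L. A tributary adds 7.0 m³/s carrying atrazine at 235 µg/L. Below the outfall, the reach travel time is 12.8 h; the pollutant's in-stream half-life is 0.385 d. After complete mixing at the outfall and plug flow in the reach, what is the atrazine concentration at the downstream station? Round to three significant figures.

Conservation of mass: C = (35.80·0.3900 + 7.000·235.0) / 42.80 = 1659/42.80 = 38.76 µg/L.
Half-life 0.385 d → k = ln 2 / 0.385 = 1.800 d⁻¹.
First-order decay: C = 38.76·exp(−k·t) = 38.76·0.3828 = 14.84 µg/L.

14.8 µg/L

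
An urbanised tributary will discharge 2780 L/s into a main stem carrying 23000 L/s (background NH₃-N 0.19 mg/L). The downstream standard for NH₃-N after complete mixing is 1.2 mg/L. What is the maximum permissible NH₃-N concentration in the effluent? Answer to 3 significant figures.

At the limit, (Qr·Cr + Qe·Cₑ)/(Qr + Qe) = 1.2:
Cₑ = (25780·1.2 − 23000·0.1900) / 2780 = 9.556 mg/L.

9.56 mg/L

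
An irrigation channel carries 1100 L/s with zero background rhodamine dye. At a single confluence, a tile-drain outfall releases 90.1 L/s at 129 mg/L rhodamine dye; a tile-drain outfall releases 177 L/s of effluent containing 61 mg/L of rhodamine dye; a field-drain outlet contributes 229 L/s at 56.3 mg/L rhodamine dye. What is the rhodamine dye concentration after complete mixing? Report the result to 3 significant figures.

22.1 mg/L

Conservation of mass: C = (1100·0 + 90.10·129.0 + 177.0·61.00 + 229.0·56.30) / 1596 = 35310/1596 = 22.12 mg/L.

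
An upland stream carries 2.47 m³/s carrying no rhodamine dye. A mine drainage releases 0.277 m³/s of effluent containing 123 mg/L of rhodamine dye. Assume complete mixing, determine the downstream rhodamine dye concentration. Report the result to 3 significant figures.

Conservation of mass: C = (2.470·0 + 0.2770·123.0) / 2.747 = 34.07/2.747 = 12.40 mg/L.

12.4 mg/L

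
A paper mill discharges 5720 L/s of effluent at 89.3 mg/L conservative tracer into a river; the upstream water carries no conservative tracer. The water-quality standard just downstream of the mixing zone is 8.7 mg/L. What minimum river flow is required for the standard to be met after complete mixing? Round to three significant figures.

Set C_mix = 8.7: (Q·0 + 5720·89.30) / (Q + 5720) = 8.7
→ Q = 5720·(89.30 − 8.7)/(8.7 − 0) = 52990 L/s.

53000 L/s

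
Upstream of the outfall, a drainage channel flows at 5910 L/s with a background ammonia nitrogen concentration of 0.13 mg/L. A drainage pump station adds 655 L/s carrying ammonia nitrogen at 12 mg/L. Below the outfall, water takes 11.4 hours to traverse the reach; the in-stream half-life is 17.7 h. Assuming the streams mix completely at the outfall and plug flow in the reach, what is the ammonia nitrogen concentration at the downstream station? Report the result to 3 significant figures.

Mixed concentration C = ΣQC/ΣQ = (5910·0.1300 + 655.0·12.00) / 6565 = 8628/6565 = 1.314 mg/L.
Half-life 17.7 h → k = ln 2 / 17.7 = 0.03916 h⁻¹ = 0.9399 d⁻¹.
After decay, C = 1.314 × e^(−kt) = 1.314 × 0.6399 = 0.8410 mg/L.

0.841 mg/L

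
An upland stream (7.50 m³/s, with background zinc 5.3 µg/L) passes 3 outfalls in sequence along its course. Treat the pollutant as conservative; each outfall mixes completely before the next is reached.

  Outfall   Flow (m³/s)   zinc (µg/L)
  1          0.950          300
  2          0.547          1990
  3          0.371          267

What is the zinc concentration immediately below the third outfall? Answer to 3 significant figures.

161 µg/L

After outfall 1: Q = 7.500 + 0.9500 = 8.450 m³/s; C = (7.500·5.300 + 0.9500·300.0)/8.450 = 38.43 µg/L.
After outfall 2: Q = 8.450 + 0.5470 = 8.997 m³/s; C = (8.450·38.43 + 0.5470·1990)/8.997 = 157.1 µg/L.
After outfall 3: Q = 8.997 + 0.3710 = 9.368 m³/s; C = (8.997·157.1 + 0.3710·267.0)/9.368 = 161.4 µg/L.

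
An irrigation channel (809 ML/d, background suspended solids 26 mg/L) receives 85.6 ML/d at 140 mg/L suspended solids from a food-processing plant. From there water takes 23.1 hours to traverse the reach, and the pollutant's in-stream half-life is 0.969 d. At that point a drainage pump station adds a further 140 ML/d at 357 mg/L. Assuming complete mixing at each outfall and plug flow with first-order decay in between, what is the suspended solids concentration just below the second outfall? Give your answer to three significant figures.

Mixed concentration C = ΣQC/ΣQ = (809.0·26.00 + 85.60·140.0) / 894.6 = 33020/894.6 = 36.91 mg/L; combined flow 894.6 ML/d.
Half-life 0.969 d → k = ln 2 / 0.969 = 0.7153 d⁻¹.
Applying C = C₀e^(−kt): 36.91 × 0.5023 = 18.54 mg/L.
Second outfall: C = (894.6·18.54 + 140.0·357.0)/1035 = 64.34 mg/L.

64.3 mg/L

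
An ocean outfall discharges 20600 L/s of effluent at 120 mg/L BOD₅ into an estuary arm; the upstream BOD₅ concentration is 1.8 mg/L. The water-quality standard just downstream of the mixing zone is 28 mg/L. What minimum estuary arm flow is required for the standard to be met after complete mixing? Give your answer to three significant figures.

Set C_mix = 28: (Q·1.800 + 20600·120.0) / (Q + 20600) = 28
→ Q = 20600·(120.0 − 28)/(28 − 1.800) = 72340 L/s.

72300 L/s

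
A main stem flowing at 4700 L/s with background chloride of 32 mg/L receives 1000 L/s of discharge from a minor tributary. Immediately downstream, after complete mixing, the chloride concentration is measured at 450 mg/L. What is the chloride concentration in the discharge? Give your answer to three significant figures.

Mass balance: 4700·32.00 + 1000·Cₑ = 5700·450.0
→ Cₑ = (5700·450.0 − 4700·32.00) / 1000 = 2415 mg/L.

2410 mg/L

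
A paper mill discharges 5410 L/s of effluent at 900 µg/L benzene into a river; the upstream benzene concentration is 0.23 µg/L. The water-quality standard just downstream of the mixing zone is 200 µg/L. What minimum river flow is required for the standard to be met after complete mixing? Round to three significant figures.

19000 L/s

Set C_mix = 200: (Q·0.2300 + 5410·900.0) / (Q + 5410) = 200
→ Q = 5410·(900.0 − 200)/(200 − 0.2300) = 18960 L/s.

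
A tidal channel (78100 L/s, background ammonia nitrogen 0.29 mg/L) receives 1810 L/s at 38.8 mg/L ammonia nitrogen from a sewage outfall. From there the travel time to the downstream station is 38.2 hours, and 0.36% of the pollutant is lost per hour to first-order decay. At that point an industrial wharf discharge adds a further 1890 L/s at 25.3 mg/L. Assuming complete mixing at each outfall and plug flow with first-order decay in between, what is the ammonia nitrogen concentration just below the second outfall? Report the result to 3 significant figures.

Mass balance: C = (78100·0.2900 + 1810·38.80) / 79910 = 92880/79910 = 1.162 mg/L; combined flow 79910 L/s.
0.36%/h lost → k = −ln(1 − 0.0036) = 0.003606 h⁻¹.
Decay over the reach: 1.162·exp(−kt) = 1.162·0.8713 = 1.013 mg/L.
At the second outfall, C = (79910·1.013 + 1890·25.30) / (79910 + 1890) = 1.574 mg/L.

1.57 mg/L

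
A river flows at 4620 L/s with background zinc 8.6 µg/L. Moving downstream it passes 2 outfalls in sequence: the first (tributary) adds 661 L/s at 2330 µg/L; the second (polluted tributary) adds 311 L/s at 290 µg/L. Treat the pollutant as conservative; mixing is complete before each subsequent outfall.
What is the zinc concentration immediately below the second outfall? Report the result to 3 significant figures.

After outfall 1: Q = 4620 + 661.0 = 5281 L/s; C = (4620·8.600 + 661.0·2330)/5281 = 299.2 µg/L.
After outfall 2: Q = 5281 + 311.0 = 5592 L/s; C = (5281·299.2 + 311.0·290.0)/5592 = 298.7 µg/L.

299 µg/L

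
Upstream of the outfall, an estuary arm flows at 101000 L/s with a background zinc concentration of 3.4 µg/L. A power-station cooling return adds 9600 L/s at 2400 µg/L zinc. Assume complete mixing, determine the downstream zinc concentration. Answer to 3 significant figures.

211 µg/L

Mixed concentration C = ΣQC/ΣQ = (101000·3.400 + 9600·2400) / 110600 = 23380000/110600 = 211.4 µg/L.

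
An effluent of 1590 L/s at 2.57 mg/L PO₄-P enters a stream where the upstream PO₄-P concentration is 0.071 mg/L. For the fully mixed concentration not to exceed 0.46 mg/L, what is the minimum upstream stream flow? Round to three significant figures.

Set C_mix = 0.46: (Q·0.07100 + 1590·2.570) / (Q + 1590) = 0.46
→ Q = 1590·(2.570 − 0.46)/(0.46 − 0.07100) = 8624 L/s.

8620 L/s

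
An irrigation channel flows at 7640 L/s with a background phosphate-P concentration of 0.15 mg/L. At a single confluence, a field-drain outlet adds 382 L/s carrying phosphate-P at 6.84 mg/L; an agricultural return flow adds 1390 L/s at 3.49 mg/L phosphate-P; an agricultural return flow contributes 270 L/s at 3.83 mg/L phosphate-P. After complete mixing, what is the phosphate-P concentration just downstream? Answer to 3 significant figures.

Flow-weighted average: C = (7640·0.1500 + 382.0·6.840 + 1390·3.490 + 270.0·3.830) / 9682 = 9644/9682 = 0.9961 mg/L.

0.996 mg/L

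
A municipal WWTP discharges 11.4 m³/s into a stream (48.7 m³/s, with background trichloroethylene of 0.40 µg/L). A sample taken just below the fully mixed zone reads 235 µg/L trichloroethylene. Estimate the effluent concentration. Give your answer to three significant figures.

1240 µg/L

Mass balance: 48.70·0.4000 + 11.40·Cₑ = 60.10·235.0
→ Cₑ = (60.10·235.0 − 48.70·0.4000) / 11.40 = 1237 µg/L.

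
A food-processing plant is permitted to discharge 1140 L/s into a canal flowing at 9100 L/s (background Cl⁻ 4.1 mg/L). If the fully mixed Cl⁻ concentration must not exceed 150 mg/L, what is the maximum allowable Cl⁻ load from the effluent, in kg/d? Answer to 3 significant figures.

Mass balance at the limit: 9100·4.100 + 1140·Cₑ = 10240·150 → Cₑ = 1315 mg/L.
1140 L/s = 1.140 m³/s. Load = 1.140 m³/s × 1315 g/m³ × 86 400 s/d = 129500 kg/d.

129000 kg/d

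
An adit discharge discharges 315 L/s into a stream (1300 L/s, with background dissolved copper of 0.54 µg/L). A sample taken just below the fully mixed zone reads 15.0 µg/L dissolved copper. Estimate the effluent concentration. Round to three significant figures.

74.7 µg/L

Mass balance: 1300·0.5400 + 315.0·Cₑ = 1615·15.00
→ Cₑ = (1615·15.00 − 1300·0.5400) / 315.0 = 74.68 µg/L.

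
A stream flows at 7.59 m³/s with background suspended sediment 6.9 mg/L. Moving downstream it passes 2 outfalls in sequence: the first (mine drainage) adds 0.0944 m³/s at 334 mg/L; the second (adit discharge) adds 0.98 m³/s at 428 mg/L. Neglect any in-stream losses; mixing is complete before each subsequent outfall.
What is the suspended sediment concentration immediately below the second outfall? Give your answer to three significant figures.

Below outfall 1: Q → 7.684 m³/s, C = (7.590·6.900 + 0.09440·334.0)/7.684 = 10.92 mg/L.
Below outfall 2: Q → 8.664 m³/s, C = (7.684·10.92 + 0.9800·428.0)/8.664 = 58.09 mg/L.

58.1 mg/L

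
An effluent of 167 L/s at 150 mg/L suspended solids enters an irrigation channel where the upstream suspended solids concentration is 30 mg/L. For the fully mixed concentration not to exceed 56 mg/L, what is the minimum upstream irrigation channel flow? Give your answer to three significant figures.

Set C_mix = 56: (Q·30.00 + 167.0·150.0) / (Q + 167.0) = 56
→ Q = 167.0·(150.0 − 56)/(56 − 30.00) = 603.8 L/s.

604 L/s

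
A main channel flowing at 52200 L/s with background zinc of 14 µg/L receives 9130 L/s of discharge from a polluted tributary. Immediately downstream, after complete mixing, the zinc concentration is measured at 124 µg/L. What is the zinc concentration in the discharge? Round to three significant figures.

Mass balance: 52200·14.00 + 9130·Cₑ = 61330·124.0
→ Cₑ = (61330·124.0 − 52200·14.00) / 9130 = 752.9 µg/L.

753 µg/L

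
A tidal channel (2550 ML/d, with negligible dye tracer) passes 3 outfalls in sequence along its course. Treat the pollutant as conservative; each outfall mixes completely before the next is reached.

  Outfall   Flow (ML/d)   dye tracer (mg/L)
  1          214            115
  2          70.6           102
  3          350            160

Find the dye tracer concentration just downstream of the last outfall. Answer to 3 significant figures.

27.6 mg/L

Below outfall 1: Q → 2764 ML/d, C = (2550·0 + 214.0·115.0)/2764 = 8.904 mg/L.
Below outfall 2: Q → 2835 ML/d, C = (2764·8.904 + 70.60·102.0)/2835 = 11.22 mg/L.
Below outfall 3: Q → 3185 ML/d, C = (2835·11.22 + 350.0·160.0)/3185 = 27.57 mg/L.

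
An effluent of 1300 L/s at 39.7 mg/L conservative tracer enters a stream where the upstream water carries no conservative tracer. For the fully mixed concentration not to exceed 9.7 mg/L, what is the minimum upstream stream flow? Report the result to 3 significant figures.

4020 L/s

Set C_mix = 9.7: (Q·0 + 1300·39.70) / (Q + 1300) = 9.7
→ Q = 1300·(39.70 − 9.7)/(9.7 − 0) = 4021 L/s.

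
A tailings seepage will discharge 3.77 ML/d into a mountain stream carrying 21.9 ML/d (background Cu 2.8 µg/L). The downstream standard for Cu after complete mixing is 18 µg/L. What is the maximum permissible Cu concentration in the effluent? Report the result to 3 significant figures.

106 µg/L

At the limit, (Qr·Cr + Qe·Cₑ)/(Qr + Qe) = 18:
Cₑ = (25.67·18 − 21.90·2.800) / 3.770 = 106.3 µg/L.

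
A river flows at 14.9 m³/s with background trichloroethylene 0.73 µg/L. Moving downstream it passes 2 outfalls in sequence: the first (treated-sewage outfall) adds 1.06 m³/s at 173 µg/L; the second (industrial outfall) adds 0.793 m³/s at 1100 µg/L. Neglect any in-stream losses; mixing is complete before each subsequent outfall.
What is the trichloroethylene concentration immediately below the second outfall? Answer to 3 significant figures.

Outfall 1: combined Q = 15.96 m³/s; C = (14.90·0.7300 + 1.060·173.0)/15.96 = 12.17 µg/L.
Outfall 2: combined Q = 16.75 m³/s; C = (15.96·12.17 + 0.7930·1100)/16.75 = 63.66 µg/L.

63.7 µg/L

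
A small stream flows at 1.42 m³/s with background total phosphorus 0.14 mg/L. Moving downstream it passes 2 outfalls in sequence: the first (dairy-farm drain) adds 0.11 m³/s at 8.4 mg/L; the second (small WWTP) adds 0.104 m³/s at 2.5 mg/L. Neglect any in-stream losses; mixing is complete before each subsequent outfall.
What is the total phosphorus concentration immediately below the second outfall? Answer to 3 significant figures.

Below outfall 1: Q → 1.530 m³/s, C = (1.420·0.1400 + 0.1100·8.400)/1.530 = 0.7339 mg/L.
Below outfall 2: Q → 1.634 m³/s, C = (1.530·0.7339 + 0.1040·2.500)/1.634 = 0.8463 mg/L.

0.846 mg/L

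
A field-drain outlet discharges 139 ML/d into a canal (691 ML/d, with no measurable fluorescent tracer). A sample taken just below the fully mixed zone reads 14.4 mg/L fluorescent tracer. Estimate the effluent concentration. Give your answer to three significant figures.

86.0 mg/L

Mass balance: 691.0·0 + 139.0·Cₑ = 830.0·14.40
→ Cₑ = (830.0·14.40 − 691.0·0) / 139.0 = 85.99 mg/L.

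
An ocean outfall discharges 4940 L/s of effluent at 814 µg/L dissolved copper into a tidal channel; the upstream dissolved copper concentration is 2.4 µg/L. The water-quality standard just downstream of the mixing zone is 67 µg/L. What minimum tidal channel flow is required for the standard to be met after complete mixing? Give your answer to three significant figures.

57100 L/s

Set C_mix = 67: (Q·2.400 + 4940·814.0) / (Q + 4940) = 67
→ Q = 4940·(814.0 − 67)/(67 − 2.400) = 57120 L/s.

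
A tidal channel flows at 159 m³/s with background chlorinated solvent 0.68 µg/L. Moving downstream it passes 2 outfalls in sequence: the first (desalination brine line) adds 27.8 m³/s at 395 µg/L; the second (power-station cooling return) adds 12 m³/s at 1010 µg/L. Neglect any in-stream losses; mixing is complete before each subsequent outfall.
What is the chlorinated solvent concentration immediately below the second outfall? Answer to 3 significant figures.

Outfall 1: combined Q = 186.8 m³/s; C = (159.0·0.6800 + 27.80·395.0)/186.8 = 59.36 µg/L.
Outfall 2: combined Q = 198.8 m³/s; C = (186.8·59.36 + 12.00·1010)/198.8 = 116.7 µg/L.

117 µg/L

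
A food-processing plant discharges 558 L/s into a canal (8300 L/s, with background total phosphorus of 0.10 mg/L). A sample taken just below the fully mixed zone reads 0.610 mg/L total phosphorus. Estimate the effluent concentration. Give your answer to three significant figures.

Mass balance: 8300·0.1000 + 558.0·Cₑ = 8858·0.6100
→ Cₑ = (8858·0.6100 − 8300·0.1000) / 558.0 = 8.196 mg/L.

8.20 mg/L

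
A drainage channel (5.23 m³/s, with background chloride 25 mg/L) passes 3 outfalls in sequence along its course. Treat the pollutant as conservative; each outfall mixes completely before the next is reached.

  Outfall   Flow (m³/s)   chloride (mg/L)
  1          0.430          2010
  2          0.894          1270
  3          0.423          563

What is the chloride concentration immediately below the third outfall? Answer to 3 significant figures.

339 mg/L

After outfall 1: Q = 5.230 + 0.4300 = 5.660 m³/s; C = (5.230·25.00 + 0.4300·2010)/5.660 = 175.8 mg/L.
After outfall 2: Q = 5.660 + 0.8940 = 6.554 m³/s; C = (5.660·175.8 + 0.8940·1270)/6.554 = 325.1 mg/L.
After outfall 3: Q = 6.554 + 0.4230 = 6.977 m³/s; C = (6.554·325.1 + 0.4230·563.0)/6.977 = 339.5 mg/L.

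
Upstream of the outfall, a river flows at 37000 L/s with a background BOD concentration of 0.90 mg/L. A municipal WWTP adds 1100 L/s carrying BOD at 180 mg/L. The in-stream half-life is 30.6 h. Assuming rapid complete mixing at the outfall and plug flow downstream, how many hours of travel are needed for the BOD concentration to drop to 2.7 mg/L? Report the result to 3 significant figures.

Mixed concentration C = ΣQC/ΣQ = (37000·0.9000 + 1100·180.0) / 38100 = 231300/38100 = 6.071 mg/L.
Half-life 30.6 h → k = ln 2 / 30.6 = 0.02265 h⁻¹ = 0.5436 d⁻¹.
6.071·exp(−k·t) = 2.7 → t = ln(6.071/2.7)/k = 128800 s = 35.77 h.

35.8 h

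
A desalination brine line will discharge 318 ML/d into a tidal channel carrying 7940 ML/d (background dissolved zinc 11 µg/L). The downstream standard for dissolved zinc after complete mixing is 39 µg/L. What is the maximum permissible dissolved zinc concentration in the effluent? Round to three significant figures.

738 µg/L

At the limit, (Qr·Cr + Qe·Cₑ)/(Qr + Qe) = 39:
Cₑ = (8258·39 − 7940·11.00) / 318.0 = 738.1 µg/L.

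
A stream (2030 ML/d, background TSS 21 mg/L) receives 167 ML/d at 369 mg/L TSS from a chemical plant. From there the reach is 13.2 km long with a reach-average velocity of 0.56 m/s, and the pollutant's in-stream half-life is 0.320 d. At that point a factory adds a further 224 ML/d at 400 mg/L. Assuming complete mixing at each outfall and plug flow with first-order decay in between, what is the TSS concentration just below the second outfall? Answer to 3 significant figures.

Flow-weighted average: C = (2030·21.00 + 167.0·369.0) / 2197 = 104300/2197 = 47.45 mg/L; combined flow 2197 ML/d.
Travel time t = 13.2·1000 / 0.56 = 23570 s = 6.548 h.
Half-life 0.320 d → k = ln 2 / 0.320 = 2.166 d⁻¹.
First-order decay: C = 47.45·exp(−k·t) = 47.45·0.5538 = 26.28 mg/L.
At the second outfall, C = (2197·26.28 + 224.0·400.0) / (2197 + 224.0) = 60.86 mg/L.

60.9 mg/L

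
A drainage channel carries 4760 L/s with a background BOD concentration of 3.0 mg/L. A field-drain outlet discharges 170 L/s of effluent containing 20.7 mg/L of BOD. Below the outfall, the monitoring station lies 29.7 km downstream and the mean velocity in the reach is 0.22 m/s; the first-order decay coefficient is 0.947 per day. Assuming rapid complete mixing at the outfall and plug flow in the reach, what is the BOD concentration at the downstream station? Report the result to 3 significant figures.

0.822 mg/L

Mass balance: C = (4760·3.000 + 170.0·20.70) / 4930 = 17800/4930 = 3.610 mg/L.
Travel time t = 29.7·1000 / 0.22 = 135000 s = 37.50 h.
First-order decay: C = 3.610·exp(−k·t) = 3.610·0.2277 = 0.8221 mg/L.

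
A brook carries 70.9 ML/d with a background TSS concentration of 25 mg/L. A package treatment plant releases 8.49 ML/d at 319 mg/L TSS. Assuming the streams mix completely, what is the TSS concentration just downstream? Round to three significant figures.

Conservation of mass: C = (70.90·25.00 + 8.490·319.0) / 79.39 = 4481/79.39 = 56.44 mg/L.

56.4 mg/L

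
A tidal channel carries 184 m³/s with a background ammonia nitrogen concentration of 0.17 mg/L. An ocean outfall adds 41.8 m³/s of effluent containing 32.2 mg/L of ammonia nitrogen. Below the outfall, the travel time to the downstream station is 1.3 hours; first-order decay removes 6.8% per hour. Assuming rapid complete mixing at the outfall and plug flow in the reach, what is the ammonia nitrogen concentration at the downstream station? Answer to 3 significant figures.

5.57 mg/L

Flow-weighted average: C = (184.0·0.1700 + 41.80·32.20) / 225.8 = 1377/225.8 = 6.099 mg/L.
6.8%/h lost → k = −ln(1 − 0.068) = 0.07042 h⁻¹.
After decay, C = 6.099 × e^(−kt) = 6.099 × 0.9125 = 5.566 mg/L.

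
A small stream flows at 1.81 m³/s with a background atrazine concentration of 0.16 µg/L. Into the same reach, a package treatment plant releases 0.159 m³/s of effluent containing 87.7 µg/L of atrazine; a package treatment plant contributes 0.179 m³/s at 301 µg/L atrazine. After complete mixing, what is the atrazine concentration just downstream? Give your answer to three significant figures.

31.7 µg/L

Flow-weighted average: C = (1.810·0.1600 + 0.1590·87.70 + 0.1790·301.0) / 2.148 = 68.11/2.148 = 31.71 µg/L.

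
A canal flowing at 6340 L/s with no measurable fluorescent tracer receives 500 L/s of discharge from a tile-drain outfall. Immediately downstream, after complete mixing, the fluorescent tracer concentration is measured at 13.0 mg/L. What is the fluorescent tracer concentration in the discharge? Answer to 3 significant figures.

Mass balance: 6340·0 + 500.0·Cₑ = 6840·13.00
→ Cₑ = (6840·13.00 − 6340·0) / 500.0 = 177.8 mg/L.

178 mg/L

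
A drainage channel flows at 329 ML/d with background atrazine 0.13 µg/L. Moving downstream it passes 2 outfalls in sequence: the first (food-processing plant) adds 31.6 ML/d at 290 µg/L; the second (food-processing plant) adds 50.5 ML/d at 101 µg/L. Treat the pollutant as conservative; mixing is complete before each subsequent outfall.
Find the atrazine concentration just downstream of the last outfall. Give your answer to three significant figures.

After outfall 1: Q = 329.0 + 31.60 = 360.6 ML/d; C = (329.0·0.1300 + 31.60·290.0)/360.6 = 25.53 µg/L.
After outfall 2: Q = 360.6 + 50.50 = 411.1 ML/d; C = (360.6·25.53 + 50.50·101.0)/411.1 = 34.80 µg/L.

34.8 µg/L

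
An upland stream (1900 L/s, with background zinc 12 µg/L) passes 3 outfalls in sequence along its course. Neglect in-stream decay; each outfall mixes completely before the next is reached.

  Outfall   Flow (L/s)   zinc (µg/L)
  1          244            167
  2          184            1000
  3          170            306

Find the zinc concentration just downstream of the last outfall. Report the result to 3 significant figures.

120 µg/L

Below outfall 1: Q → 2144 L/s, C = (1900·12.00 + 244.0·167.0)/2144 = 29.64 µg/L.
Below outfall 2: Q → 2328 L/s, C = (2144·29.64 + 184.0·1000)/2328 = 106.3 µg/L.
Below outfall 3: Q → 2498 L/s, C = (2328·106.3 + 170.0·306.0)/2498 = 119.9 µg/L.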